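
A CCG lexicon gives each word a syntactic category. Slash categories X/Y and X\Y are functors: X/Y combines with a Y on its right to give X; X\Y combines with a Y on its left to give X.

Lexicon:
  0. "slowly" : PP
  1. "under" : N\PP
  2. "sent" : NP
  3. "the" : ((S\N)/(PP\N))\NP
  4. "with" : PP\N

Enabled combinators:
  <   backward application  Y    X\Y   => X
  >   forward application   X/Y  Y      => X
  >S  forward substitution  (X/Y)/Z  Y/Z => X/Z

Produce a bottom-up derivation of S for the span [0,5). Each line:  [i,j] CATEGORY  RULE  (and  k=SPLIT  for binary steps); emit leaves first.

[0,1] PP  lex  "slowly"
[1,2] N\PP  lex  "under"
[0,2] N  <  k=1
[2,3] NP  lex  "sent"
[3,4] ((S\N)/(PP\N))\NP  lex  "the"
[2,4] (S\N)/(PP\N)  <  k=3
[4,5] PP\N  lex  "with"
[2,5] S\N  >  k=4
[0,5] S  <  k=2

[0,5] S   <
  [0,2] N   <
    [0,1] "slowly" : PP
    [1,2] "under" : N\PP
  [2,5] S\N   >
    [2,4] (S\N)/(PP\N)   <
      [2,3] "sent" : NP
      [3,4] "the" : ((S\N)/(PP\N))\NP
    [4,5] "with" : PP\N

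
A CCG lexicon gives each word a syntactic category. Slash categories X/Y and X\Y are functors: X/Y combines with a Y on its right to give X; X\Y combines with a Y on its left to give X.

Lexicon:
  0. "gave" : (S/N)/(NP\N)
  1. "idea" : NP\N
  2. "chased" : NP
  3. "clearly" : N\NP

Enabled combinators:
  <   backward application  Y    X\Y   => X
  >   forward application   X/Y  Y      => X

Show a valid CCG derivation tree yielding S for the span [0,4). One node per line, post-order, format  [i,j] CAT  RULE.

[0,4] S   >
  [0,2] S/N   >
    [0,1] "gave" : (S/N)/(NP\N)
    [1,2] "idea" : NP\N
  [2,4] N   <
    [2,3] "chased" : NP
    [3,4] "clearly" : N\NP

[0,1] (S/N)/(NP\N)  lex  "gave"
[1,2] NP\N  lex  "idea"
[0,2] S/N  >  k=1
[2,3] NP  lex  "chased"
[3,4] N\NP  lex  "clearly"
[2,4] N  <  k=3
[0,4] S  >  k=2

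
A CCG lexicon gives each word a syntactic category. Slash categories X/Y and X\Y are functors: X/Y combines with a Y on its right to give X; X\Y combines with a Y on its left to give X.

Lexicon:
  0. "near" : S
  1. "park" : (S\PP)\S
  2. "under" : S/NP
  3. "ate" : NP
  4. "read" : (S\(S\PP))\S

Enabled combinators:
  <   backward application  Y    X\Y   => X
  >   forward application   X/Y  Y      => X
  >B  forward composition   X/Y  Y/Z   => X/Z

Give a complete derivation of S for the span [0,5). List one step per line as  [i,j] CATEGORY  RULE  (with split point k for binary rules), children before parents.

[0,5] S   <
  [0,2] S\PP   <
    [0,1] "near" : S
    [1,2] "park" : (S\PP)\S
  [2,5] S\(S\PP)   <
    [2,4] S   >
      [2,3] "under" : S/NP
      [3,4] "ate" : NP
    [4,5] "read" : (S\(S\PP))\S

[0,1] S  lex  "near"
[1,2] (S\PP)\S  lex  "park"
[0,2] S\PP  <  k=1
[2,3] S/NP  lex  "under"
[3,4] NP  lex  "ate"
[2,4] S  >  k=3
[4,5] (S\(S\PP))\S  lex  "read"
[2,5] S\(S\PP)  <  k=4
[0,5] S  <  k=2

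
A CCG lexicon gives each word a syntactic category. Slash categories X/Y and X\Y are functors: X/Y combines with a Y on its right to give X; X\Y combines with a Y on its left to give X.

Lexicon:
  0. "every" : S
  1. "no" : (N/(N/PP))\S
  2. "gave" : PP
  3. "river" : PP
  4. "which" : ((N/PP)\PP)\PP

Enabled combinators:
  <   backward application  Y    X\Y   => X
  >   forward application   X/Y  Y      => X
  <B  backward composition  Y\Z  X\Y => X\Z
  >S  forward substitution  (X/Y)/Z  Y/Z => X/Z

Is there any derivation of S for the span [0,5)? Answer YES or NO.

S (N/(N/PP))\S PP PP ((N/PP)\PP)\PP
CKY chart[0,5] = {N}; S ∉ chart

NO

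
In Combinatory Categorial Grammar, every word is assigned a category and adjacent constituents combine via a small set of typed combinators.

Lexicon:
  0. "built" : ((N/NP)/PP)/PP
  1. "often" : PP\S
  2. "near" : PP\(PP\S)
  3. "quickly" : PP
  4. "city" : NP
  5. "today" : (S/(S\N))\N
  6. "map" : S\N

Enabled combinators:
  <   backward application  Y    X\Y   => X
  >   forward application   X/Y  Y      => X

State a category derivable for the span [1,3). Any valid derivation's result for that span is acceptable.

PP

[0,7] S   >
  [0,6] S/(S\N)   <
    [0,5] N   >
      [0,4] N/NP   >
        [0,3] (N/NP)/PP   >
          [0,1] "built" : ((N/NP)/PP)/PP
          [1,3] PP   <
            [1,2] "often" : PP\S
            [2,3] "near" : PP\(PP\S)
        [3,4] "quickly" : PP
      [4,5] "city" : NP
    [5,6] "today" : (S/(S\N))\N
  [6,7] "map" : S\N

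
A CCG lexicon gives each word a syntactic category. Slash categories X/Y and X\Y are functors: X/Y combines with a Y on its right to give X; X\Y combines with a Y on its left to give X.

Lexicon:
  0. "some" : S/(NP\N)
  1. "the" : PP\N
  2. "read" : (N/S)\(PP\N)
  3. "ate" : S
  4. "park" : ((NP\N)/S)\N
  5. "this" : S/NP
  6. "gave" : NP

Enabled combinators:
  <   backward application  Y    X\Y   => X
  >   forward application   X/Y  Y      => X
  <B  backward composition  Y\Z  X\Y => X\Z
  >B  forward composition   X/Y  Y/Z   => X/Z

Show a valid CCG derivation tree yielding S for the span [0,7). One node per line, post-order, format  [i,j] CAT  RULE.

[0,7] S   >
  [0,1] "some" : S/(NP\N)
  [1,7] NP\N   >
    [1,5] (NP\N)/S   <
      [1,4] N   >
        [1,3] N/S   <
          [1,2] "the" : PP\N
          [2,3] "read" : (N/S)\(PP\N)
        [3,4] "ate" : S
      [4,5] "park" : ((NP\N)/S)\N
    [5,7] S   >
      [5,6] "this" : S/NP
      [6,7] "gave" : NP

[0,1] S/(NP\N)  lex  "some"
[1,2] PP\N  lex  "the"
[2,3] (N/S)\(PP\N)  lex  "read"
[1,3] N/S  <  k=2
[3,4] S  lex  "ate"
[1,4] N  >  k=3
[4,5] ((NP\N)/S)\N  lex  "park"
[1,5] (NP\N)/S  <  k=4
[5,6] S/NP  lex  "this"
[6,7] NP  lex  "gave"
[5,7] S  >  k=6
[1,7] NP\N  >  k=5
[0,7] S  >  k=1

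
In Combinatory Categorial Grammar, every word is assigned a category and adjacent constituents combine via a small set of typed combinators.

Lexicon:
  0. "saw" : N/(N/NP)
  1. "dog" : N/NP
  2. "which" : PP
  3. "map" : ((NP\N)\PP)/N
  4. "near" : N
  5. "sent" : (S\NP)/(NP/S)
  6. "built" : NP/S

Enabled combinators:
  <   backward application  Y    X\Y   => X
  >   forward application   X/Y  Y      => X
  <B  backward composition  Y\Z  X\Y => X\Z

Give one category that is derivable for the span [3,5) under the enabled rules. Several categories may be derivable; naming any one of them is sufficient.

[0,7] S   <
  [0,5] NP   <
    [0,2] N   >
      [0,1] "saw" : N/(N/NP)
      [1,2] "dog" : N/NP
    [2,5] NP\N   <
      [2,3] "which" : PP
      [3,5] (NP\N)\PP   >
        [3,4] "map" : ((NP\N)\PP)/N
        [4,5] "near" : N
  [5,7] S\NP   >
    [5,6] "sent" : (S\NP)/(NP/S)
    [6,7] "built" : NP/S

(NP\N)\PP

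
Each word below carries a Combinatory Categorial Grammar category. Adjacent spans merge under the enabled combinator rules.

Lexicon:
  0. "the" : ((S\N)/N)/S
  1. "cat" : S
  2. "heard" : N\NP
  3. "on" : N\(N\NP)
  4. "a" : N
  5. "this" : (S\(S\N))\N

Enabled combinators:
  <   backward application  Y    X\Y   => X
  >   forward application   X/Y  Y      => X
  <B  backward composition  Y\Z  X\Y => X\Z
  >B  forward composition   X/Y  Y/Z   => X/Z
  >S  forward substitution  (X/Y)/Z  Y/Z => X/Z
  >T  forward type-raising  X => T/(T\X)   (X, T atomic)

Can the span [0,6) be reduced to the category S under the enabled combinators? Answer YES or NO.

YES

[0,6] S   <
  [0,4] S\N   >
    [0,2] (S\N)/N   >
      [0,1] "the" : ((S\N)/N)/S
      [1,2] "cat" : S
    [2,4] N   <
      [2,3] "heard" : N\NP
      [3,4] "on" : N\(N\NP)
  [4,6] S\(S\N)   <
    [4,5] "a" : N
    [5,6] "this" : (S\(S\N))\N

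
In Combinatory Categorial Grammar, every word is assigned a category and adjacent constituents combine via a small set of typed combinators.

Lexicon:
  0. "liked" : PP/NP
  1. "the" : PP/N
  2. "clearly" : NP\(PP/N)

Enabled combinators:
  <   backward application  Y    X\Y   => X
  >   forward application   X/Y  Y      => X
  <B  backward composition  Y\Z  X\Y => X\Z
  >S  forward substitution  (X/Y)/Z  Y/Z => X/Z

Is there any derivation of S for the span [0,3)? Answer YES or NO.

PP/NP PP/N NP\(PP/N)
CKY chart[0,3] = {PP}; S ∉ chart

NO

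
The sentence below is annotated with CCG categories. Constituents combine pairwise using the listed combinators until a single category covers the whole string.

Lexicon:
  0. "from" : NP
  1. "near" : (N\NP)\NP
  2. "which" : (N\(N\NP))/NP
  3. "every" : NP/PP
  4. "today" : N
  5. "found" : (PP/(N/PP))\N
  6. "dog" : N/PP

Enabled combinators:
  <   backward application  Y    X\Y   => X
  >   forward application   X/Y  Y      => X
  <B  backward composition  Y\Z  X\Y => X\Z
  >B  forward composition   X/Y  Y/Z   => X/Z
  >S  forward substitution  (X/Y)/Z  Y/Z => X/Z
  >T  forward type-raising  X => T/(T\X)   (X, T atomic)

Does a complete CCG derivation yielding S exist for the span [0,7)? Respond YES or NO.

NO

NP (N\NP)\NP (N\(N\NP))/NP NP/PP N (PP/(N/PP))\N N/PP
CKY chart[0,7] = {N, N/(N\N), NP/(NP\N), PP/(PP\N), S/(S\N)}; S ∉ chart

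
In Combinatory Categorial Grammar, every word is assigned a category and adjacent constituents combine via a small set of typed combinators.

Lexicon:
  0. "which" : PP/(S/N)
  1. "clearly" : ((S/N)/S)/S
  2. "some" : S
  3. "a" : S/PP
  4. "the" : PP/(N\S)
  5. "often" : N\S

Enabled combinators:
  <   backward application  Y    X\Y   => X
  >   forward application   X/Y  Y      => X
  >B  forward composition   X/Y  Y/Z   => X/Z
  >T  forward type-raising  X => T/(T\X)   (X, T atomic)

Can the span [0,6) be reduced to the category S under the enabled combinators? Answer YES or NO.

NO

PP/(S/N) ((S/N)/S)/S S S/PP PP/(N\S) N\S
CKY chart[0,6] = {N/(N\PP), NP/(NP\PP), PP, PP/(PP\PP), PP/(S\S), S/(S\PP)}; S ∉ chart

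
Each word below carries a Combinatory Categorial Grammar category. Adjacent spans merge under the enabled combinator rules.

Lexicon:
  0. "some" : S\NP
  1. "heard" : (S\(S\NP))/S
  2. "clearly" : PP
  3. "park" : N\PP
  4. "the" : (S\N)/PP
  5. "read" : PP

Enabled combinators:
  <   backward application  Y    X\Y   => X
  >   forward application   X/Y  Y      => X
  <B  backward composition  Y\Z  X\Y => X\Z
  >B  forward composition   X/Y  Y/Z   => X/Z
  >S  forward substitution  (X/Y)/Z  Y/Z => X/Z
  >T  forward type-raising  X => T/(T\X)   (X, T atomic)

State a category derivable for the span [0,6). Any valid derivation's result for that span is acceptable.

[0,6] S   <
  [0,1] "some" : S\NP
  [1,6] S\(S\NP)   >
    [1,2] "heard" : (S\(S\NP))/S
    [2,6] S   <
      [2,4] N   <
        [2,3] "clearly" : PP
        [3,4] "park" : N\PP
      [4,6] S\N   >
        [4,5] "the" : (S\N)/PP
        [5,6] "read" : PP

S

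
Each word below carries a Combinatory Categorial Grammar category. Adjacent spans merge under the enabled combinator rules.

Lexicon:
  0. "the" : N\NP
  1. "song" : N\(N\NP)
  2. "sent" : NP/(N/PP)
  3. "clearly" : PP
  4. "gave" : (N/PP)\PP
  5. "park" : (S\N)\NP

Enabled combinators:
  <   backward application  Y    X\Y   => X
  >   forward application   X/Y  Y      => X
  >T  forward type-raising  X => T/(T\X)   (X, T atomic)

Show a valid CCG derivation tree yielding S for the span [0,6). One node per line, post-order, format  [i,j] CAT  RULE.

[0,1] N\NP  lex  "the"
[1,2] N\(N\NP)  lex  "song"
[0,2] N  <  k=1
[2,3] NP/(N/PP)  lex  "sent"
[3,4] PP  lex  "clearly"
[4,5] (N/PP)\PP  lex  "gave"
[3,5] N/PP  <  k=4
[2,5] NP  >  k=3
[5,6] (S\N)\NP  lex  "park"
[2,6] S\N  <  k=5
[0,6] S  <  k=2

[0,6] S   <
  [0,2] N   <
    [0,1] "the" : N\NP
    [1,2] "song" : N\(N\NP)
  [2,6] S\N   <
    [2,5] NP   >
      [2,3] "sent" : NP/(N/PP)
      [3,5] N/PP   <
        [3,4] "clearly" : PP
        [4,5] "gave" : (N/PP)\PP
    [5,6] "park" : (S\N)\NP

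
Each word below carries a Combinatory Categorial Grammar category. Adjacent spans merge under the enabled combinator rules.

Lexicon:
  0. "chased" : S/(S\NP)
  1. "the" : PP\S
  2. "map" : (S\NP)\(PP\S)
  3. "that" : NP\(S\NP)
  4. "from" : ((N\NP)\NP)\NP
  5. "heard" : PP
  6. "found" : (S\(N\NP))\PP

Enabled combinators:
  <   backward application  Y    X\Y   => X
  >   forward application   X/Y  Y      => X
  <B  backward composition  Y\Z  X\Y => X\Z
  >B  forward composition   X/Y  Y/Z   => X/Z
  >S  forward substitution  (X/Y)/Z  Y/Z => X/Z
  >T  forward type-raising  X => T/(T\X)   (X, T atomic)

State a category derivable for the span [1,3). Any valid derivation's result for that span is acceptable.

[0,7] S   >
  [0,1] "chased" : S/(S\NP)
  [1,7] S\NP   <B
    [1,5] (N\NP)\NP   <
      [1,4] NP   <
        [1,3] S\NP   <
          [1,2] "the" : PP\S
          [2,3] "map" : (S\NP)\(PP\S)
        [3,4] "that" : NP\(S\NP)
      [4,5] "from" : ((N\NP)\NP)\NP
    [5,7] S\(N\NP)   <
      [5,6] "heard" : PP
      [6,7] "found" : (S\(N\NP))\PP

S\NP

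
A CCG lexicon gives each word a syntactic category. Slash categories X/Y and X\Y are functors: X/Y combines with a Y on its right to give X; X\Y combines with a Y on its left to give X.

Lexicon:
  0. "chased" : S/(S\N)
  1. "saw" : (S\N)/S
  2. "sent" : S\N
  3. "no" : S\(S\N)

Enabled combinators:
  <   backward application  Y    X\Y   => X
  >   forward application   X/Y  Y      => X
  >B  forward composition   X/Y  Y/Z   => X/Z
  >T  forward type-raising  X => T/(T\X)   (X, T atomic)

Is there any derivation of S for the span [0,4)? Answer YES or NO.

[0,4] S   >
  [0,1] "chased" : S/(S\N)
  [1,4] S\N   >
    [1,2] "saw" : (S\N)/S
    [2,4] S   <
      [2,3] "sent" : S\N
      [3,4] "no" : S\(S\N)

YES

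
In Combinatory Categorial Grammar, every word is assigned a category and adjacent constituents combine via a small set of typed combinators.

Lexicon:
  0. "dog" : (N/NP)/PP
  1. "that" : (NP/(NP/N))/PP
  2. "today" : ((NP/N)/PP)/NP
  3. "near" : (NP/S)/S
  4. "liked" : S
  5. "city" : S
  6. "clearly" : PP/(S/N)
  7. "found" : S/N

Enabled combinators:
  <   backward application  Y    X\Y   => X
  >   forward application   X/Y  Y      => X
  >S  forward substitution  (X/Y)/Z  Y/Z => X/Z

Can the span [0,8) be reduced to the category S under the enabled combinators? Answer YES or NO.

NO

(N/NP)/PP (NP/(NP/N))/PP ((NP/N)/PP)/NP (NP/S)/S S S PP/(S/N) S/N
CKY chart[0,8] = {N}; S ∉ chart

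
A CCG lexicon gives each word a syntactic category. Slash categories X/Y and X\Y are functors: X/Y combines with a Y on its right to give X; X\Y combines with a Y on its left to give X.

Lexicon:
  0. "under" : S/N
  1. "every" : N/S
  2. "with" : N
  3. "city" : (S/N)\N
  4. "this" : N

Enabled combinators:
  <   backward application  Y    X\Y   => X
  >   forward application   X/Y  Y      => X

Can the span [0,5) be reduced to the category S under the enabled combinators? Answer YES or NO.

YES

[0,5] S   >
  [0,1] "under" : S/N
  [1,5] N   >
    [1,2] "every" : N/S
    [2,5] S   >
      [2,4] S/N   <
        [2,3] "with" : N
        [3,4] "city" : (S/N)\N
      [4,5] "this" : N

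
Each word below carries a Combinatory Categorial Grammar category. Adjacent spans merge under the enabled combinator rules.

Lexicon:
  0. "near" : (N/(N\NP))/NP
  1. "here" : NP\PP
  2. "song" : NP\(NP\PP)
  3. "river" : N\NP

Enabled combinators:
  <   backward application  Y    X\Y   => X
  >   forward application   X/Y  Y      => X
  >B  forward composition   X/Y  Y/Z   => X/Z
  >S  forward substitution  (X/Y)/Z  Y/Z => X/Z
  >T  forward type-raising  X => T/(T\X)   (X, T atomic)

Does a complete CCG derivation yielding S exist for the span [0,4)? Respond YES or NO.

(N/(N\NP))/NP NP\PP NP\(NP\PP) N\NP
CKY chart[0,4] = {(N/(N\NP))/(NP\N), N, N/(N\N), NP/(NP\N), PP/(PP\N), S/(S\N)}; S ∉ chart

NO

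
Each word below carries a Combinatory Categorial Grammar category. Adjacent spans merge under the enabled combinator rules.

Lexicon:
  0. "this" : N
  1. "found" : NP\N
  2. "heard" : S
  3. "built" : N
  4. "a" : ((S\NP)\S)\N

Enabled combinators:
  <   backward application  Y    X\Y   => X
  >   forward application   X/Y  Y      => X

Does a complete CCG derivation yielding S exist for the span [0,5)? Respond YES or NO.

[0,5] S   <
  [0,2] NP   <
    [0,1] "this" : N
    [1,2] "found" : NP\N
  [2,5] S\NP   <
    [2,3] "heard" : S
    [3,5] (S\NP)\S   <
      [3,4] "built" : N
      [4,5] "a" : ((S\NP)\S)\N

YES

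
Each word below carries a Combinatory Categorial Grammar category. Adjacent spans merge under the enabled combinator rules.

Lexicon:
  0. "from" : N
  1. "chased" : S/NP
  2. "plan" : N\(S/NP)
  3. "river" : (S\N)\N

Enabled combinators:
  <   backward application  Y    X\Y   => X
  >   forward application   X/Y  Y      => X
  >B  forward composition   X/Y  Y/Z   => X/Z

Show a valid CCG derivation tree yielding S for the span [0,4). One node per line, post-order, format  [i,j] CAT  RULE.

[0,4] S   <
  [0,1] "from" : N
  [1,4] S\N   <
    [1,3] N   <
      [1,2] "chased" : S/NP
      [2,3] "plan" : N\(S/NP)
    [3,4] "river" : (S\N)\N

[0,1] N  lex  "from"
[1,2] S/NP  lex  "chased"
[2,3] N\(S/NP)  lex  "plan"
[1,3] N  <  k=2
[3,4] (S\N)\N  lex  "river"
[1,4] S\N  <  k=3
[0,4] S  <  k=1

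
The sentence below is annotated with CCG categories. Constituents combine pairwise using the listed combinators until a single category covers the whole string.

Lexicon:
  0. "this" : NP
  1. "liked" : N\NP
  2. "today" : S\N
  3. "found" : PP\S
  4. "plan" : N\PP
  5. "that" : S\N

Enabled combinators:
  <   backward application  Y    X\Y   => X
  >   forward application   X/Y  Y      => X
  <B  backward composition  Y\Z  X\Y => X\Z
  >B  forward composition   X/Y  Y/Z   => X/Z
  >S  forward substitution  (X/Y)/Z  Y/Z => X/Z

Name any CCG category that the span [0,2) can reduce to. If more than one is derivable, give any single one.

N

[0,6] S   <
  [0,2] N   <
    [0,1] "this" : NP
    [1,2] "liked" : N\NP
  [2,6] S\N   <B
    [2,4] PP\N   <B
      [2,3] "today" : S\N
      [3,4] "found" : PP\S
    [4,6] S\PP   <B
      [4,5] "plan" : N\PP
      [5,6] "that" : S\N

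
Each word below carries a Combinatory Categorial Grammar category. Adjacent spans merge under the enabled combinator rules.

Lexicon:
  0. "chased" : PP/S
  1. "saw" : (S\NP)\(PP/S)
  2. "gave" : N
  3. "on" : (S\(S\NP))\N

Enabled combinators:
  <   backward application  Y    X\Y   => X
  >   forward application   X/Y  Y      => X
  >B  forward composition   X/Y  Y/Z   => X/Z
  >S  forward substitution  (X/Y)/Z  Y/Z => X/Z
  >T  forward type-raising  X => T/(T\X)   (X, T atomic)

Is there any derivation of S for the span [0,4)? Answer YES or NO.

YES

[0,4] S   <
  [0,2] S\NP   <
    [0,1] "chased" : PP/S
    [1,2] "saw" : (S\NP)\(PP/S)
  [2,4] S\(S\NP)   <
    [2,3] "gave" : N
    [3,4] "on" : (S\(S\NP))\N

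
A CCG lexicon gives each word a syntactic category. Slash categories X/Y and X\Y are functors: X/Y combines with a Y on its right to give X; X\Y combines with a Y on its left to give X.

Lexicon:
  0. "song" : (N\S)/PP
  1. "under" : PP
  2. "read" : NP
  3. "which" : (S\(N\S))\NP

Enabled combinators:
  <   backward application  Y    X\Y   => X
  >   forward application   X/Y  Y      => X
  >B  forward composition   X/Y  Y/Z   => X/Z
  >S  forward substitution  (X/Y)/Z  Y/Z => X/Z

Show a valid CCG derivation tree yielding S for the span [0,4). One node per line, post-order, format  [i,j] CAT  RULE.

[0,4] S   <
  [0,2] N\S   >
    [0,1] "song" : (N\S)/PP
    [1,2] "under" : PP
  [2,4] S\(N\S)   <
    [2,3] "read" : NP
    [3,4] "which" : (S\(N\S))\NP

[0,1] (N\S)/PP  lex  "song"
[1,2] PP  lex  "under"
[0,2] N\S  >  k=1
[2,3] NP  lex  "read"
[3,4] (S\(N\S))\NP  lex  "which"
[2,4] S\(N\S)  <  k=3
[0,4] S  <  k=2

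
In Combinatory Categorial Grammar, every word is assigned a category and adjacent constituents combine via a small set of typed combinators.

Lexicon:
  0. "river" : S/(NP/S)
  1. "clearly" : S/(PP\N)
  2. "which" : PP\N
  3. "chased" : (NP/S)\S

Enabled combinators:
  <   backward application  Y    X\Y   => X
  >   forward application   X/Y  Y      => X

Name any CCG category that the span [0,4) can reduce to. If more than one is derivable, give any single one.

[0,4] S   >
  [0,1] "river" : S/(NP/S)
  [1,4] NP/S   <
    [1,3] S   >
      [1,2] "clearly" : S/(PP\N)
      [2,3] "which" : PP\N
    [3,4] "chased" : (NP/S)\S

S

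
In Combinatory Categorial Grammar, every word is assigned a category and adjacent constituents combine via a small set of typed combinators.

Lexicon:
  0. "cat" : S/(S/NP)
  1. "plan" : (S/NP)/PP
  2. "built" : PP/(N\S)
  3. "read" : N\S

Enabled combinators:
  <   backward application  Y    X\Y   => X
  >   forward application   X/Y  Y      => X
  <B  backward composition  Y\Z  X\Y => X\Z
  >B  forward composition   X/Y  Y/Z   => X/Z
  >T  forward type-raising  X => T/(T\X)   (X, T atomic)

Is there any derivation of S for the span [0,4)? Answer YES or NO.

[0,4] S   >
  [0,2] S/PP   >B
    [0,1] "cat" : S/(S/NP)
    [1,2] "plan" : (S/NP)/PP
  [2,4] PP   >
    [2,3] "built" : PP/(N\S)
    [3,4] "read" : N\S

YES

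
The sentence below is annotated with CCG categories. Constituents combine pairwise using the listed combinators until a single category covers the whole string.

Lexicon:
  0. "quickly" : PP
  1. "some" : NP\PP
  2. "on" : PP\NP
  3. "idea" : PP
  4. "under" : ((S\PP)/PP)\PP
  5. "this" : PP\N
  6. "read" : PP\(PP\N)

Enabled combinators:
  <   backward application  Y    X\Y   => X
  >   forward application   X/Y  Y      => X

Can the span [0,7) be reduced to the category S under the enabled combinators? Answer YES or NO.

YES

[0,7] S   <
  [0,3] PP   <
    [0,2] NP   <
      [0,1] "quickly" : PP
      [1,2] "some" : NP\PP
    [2,3] "on" : PP\NP
  [3,7] S\PP   >
    [3,5] (S\PP)/PP   <
      [3,4] "idea" : PP
      [4,5] "under" : ((S\PP)/PP)\PP
    [5,7] PP   <
      [5,6] "this" : PP\N
      [6,7] "read" : PP\(PP\N)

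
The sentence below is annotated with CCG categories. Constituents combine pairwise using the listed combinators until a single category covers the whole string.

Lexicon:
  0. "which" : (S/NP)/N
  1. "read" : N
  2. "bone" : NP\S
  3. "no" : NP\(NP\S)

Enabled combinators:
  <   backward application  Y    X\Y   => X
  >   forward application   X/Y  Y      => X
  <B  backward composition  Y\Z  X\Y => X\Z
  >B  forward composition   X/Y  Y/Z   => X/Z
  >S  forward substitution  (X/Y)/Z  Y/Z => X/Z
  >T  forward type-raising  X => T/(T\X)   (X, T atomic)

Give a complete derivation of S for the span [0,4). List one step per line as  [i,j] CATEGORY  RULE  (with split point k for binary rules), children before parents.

[0,4] S   >
  [0,2] S/NP   >
    [0,1] "which" : (S/NP)/N
    [1,2] "read" : N
  [2,4] NP   <
    [2,3] "bone" : NP\S
    [3,4] "no" : NP\(NP\S)

[0,1] (S/NP)/N  lex  "which"
[1,2] N  lex  "read"
[0,2] S/NP  >  k=1
[2,3] NP\S  lex  "bone"
[3,4] NP\(NP\S)  lex  "no"
[2,4] NP  <  k=3
[0,4] S  >  k=2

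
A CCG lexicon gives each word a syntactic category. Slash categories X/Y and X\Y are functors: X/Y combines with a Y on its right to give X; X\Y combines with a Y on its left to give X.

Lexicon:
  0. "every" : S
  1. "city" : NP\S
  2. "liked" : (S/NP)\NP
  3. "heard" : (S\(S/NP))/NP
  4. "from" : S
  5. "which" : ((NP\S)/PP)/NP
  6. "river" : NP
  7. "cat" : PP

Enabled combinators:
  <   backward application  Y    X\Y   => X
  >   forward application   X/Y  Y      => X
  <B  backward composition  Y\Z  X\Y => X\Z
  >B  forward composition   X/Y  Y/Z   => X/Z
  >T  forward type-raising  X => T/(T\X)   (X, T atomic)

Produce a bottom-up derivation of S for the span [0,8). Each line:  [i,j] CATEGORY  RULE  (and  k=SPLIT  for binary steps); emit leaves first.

[0,8] S   <
  [0,3] S/NP   <
    [0,2] NP   >
      [0,1] NP/(NP\S)   >T
        [0,1] "every" : S
      [1,2] "city" : NP\S
    [2,3] "liked" : (S/NP)\NP
  [3,8] S\(S/NP)   >
    [3,4] "heard" : (S\(S/NP))/NP
    [4,8] NP   <
      [4,5] "from" : S
      [5,8] NP\S   >
        [5,7] (NP\S)/PP   >
          [5,6] "which" : ((NP\S)/PP)/NP
          [6,7] "river" : NP
        [7,8] "cat" : PP

[0,1] S  lex  "every"
[0,1] NP/(NP\S)  >T
[1,2] NP\S  lex  "city"
[0,2] NP  >  k=1
[2,3] (S/NP)\NP  lex  "liked"
[0,3] S/NP  <  k=2
[3,4] (S\(S/NP))/NP  lex  "heard"
[4,5] S  lex  "from"
[5,6] ((NP\S)/PP)/NP  lex  "which"
[6,7] NP  lex  "river"
[5,7] (NP\S)/PP  >  k=6
[7,8] PP  lex  "cat"
[5,8] NP\S  >  k=7
[4,8] NP  <  k=5
[3,8] S\(S/NP)  >  k=4
[0,8] S  <  k=3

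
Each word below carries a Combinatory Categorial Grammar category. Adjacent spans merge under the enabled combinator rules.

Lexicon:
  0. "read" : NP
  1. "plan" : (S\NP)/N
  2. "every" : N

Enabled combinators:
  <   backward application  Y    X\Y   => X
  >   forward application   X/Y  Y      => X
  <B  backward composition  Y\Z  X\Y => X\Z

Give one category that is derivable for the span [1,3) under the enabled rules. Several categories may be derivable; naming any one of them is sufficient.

[0,3] S   <
  [0,1] "read" : NP
  [1,3] S\NP   >
    [1,2] "plan" : (S\NP)/N
    [2,3] "every" : N

S\NP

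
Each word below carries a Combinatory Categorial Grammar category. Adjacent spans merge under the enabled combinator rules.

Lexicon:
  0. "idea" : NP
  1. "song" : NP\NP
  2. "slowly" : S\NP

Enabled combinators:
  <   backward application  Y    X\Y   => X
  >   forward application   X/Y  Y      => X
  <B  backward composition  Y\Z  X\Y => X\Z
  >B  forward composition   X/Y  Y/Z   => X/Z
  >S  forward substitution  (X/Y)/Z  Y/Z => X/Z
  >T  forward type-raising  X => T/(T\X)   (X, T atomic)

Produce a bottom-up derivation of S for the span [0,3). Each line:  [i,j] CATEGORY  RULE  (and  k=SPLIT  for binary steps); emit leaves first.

[0,3] S   <
  [0,1] "idea" : NP
  [1,3] S\NP   <B
    [1,2] "song" : NP\NP
    [2,3] "slowly" : S\NP

[0,1] NP  lex  "idea"
[1,2] NP\NP  lex  "song"
[2,3] S\NP  lex  "slowly"
[1,3] S\NP  <B  k=2
[0,3] S  <  k=1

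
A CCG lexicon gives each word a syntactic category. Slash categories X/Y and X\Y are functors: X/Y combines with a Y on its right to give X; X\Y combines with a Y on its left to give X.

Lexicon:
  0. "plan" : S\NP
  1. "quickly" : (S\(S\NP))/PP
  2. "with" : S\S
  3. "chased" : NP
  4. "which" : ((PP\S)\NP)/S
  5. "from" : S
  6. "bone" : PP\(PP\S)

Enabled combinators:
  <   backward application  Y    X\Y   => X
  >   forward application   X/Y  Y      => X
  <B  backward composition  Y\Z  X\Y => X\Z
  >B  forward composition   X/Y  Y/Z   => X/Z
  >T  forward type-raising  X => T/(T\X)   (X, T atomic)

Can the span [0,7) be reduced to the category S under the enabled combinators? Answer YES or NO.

[0,7] S   <
  [0,1] "plan" : S\NP
  [1,7] S\(S\NP)   >
    [1,2] "quickly" : (S\(S\NP))/PP
    [2,7] PP   <
      [2,6] PP\S   <B
        [2,3] "with" : S\S
        [3,6] PP\S   <
          [3,4] "chased" : NP
          [4,6] (PP\S)\NP   >
            [4,5] "which" : ((PP\S)\NP)/S
            [5,6] "from" : S
      [6,7] "bone" : PP\(PP\S)

YES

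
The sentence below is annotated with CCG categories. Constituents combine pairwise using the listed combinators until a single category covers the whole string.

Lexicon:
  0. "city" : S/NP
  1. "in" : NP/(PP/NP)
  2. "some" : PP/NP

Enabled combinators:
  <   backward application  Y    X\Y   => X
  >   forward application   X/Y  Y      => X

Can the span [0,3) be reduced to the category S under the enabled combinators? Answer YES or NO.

[0,3] S   >
  [0,1] "city" : S/NP
  [1,3] NP   >
    [1,2] "in" : NP/(PP/NP)
    [2,3] "some" : PP/NP

YES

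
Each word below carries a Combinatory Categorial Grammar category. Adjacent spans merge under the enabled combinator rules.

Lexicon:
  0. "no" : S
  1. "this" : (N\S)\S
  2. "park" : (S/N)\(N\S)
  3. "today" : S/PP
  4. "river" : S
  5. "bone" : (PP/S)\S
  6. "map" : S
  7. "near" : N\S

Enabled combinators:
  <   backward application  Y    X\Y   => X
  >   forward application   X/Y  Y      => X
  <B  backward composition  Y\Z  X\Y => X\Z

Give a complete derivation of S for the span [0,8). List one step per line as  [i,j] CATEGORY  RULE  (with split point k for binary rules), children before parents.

[0,1] S  lex  "no"
[1,2] (N\S)\S  lex  "this"
[0,2] N\S  <  k=1
[2,3] (S/N)\(N\S)  lex  "park"
[0,3] S/N  <  k=2
[3,4] S/PP  lex  "today"
[4,5] S  lex  "river"
[5,6] (PP/S)\S  lex  "bone"
[4,6] PP/S  <  k=5
[6,7] S  lex  "map"
[4,7] PP  >  k=6
[3,7] S  >  k=4
[7,8] N\S  lex  "near"
[3,8] N  <  k=7
[0,8] S  >  k=3

[0,8] S   >
  [0,3] S/N   <
    [0,2] N\S   <
      [0,1] "no" : S
      [1,2] "this" : (N\S)\S
    [2,3] "park" : (S/N)\(N\S)
  [3,8] N   <
    [3,7] S   >
      [3,4] "today" : S/PP
      [4,7] PP   >
        [4,6] PP/S   <
          [4,5] "river" : S
          [5,6] "bone" : (PP/S)\S
        [6,7] "map" : S
    [7,8] "near" : N\S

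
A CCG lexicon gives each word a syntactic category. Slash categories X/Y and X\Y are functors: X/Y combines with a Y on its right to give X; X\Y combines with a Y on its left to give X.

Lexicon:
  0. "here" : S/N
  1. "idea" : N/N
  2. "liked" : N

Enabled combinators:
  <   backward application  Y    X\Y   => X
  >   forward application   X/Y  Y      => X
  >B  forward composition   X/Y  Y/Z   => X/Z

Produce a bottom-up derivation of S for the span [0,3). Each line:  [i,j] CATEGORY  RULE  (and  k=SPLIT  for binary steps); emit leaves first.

[0,1] S/N  lex  "here"
[1,2] N/N  lex  "idea"
[0,2] S/N  >B  k=1
[2,3] N  lex  "liked"
[0,3] S  >  k=2

[0,3] S   >
  [0,2] S/N   >B
    [0,1] "here" : S/N
    [1,2] "idea" : N/N
  [2,3] "liked" : N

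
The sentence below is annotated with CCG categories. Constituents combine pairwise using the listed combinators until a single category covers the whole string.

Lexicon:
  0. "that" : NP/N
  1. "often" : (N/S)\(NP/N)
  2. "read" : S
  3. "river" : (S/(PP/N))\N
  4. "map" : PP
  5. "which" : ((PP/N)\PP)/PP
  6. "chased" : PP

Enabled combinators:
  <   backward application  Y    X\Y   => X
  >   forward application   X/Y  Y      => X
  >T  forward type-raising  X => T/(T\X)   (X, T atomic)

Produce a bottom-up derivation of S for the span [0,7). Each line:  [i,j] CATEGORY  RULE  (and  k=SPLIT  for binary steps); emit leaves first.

[0,7] S   >
  [0,4] S/(PP/N)   <
    [0,3] N   >
      [0,2] N/S   <
        [0,1] "that" : NP/N
        [1,2] "often" : (N/S)\(NP/N)
      [2,3] "read" : S
    [3,4] "river" : (S/(PP/N))\N
  [4,7] PP/N   <
    [4,5] "map" : PP
    [5,7] (PP/N)\PP   >
      [5,6] "which" : ((PP/N)\PP)/PP
      [6,7] "chased" : PP

[0,1] NP/N  lex  "that"
[1,2] (N/S)\(NP/N)  lex  "often"
[0,2] N/S  <  k=1
[2,3] S  lex  "read"
[0,3] N  >  k=2
[3,4] (S/(PP/N))\N  lex  "river"
[0,4] S/(PP/N)  <  k=3
[4,5] PP  lex  "map"
[5,6] ((PP/N)\PP)/PP  lex  "which"
[6,7] PP  lex  "chased"
[5,7] (PP/N)\PP  >  k=6
[4,7] PP/N  <  k=5
[0,7] S  >  k=4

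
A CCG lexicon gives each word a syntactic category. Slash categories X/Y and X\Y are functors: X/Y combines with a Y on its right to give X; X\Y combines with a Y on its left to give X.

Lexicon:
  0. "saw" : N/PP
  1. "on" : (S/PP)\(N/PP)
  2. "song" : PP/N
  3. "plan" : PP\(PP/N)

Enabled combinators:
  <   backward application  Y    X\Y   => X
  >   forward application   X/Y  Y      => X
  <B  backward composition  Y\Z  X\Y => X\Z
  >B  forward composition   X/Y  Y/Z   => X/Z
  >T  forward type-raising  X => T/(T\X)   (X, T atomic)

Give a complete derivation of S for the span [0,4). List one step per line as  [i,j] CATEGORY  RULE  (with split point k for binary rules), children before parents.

[0,1] N/PP  lex  "saw"
[1,2] (S/PP)\(N/PP)  lex  "on"
[0,2] S/PP  <  k=1
[2,3] PP/N  lex  "song"
[3,4] PP\(PP/N)  lex  "plan"
[2,4] PP  <  k=3
[0,4] S  >  k=2

[0,4] S   >
  [0,2] S/PP   <
    [0,1] "saw" : N/PP
    [1,2] "on" : (S/PP)\(N/PP)
  [2,4] PP   <
    [2,3] "song" : PP/N
    [3,4] "plan" : PP\(PP/N)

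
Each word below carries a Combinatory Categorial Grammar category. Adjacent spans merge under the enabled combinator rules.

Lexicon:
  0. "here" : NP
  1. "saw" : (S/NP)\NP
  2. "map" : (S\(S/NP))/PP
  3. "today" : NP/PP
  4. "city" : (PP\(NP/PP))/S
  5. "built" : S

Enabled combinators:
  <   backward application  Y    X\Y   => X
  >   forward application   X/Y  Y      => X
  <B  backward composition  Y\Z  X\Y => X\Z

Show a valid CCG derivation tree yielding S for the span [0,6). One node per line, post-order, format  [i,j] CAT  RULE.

[0,6] S   <
  [0,2] S/NP   <
    [0,1] "here" : NP
    [1,2] "saw" : (S/NP)\NP
  [2,6] S\(S/NP)   >
    [2,3] "map" : (S\(S/NP))/PP
    [3,6] PP   <
      [3,4] "today" : NP/PP
      [4,6] PP\(NP/PP)   >
        [4,5] "city" : (PP\(NP/PP))/S
        [5,6] "built" : S

[0,1] NP  lex  "here"
[1,2] (S/NP)\NP  lex  "saw"
[0,2] S/NP  <  k=1
[2,3] (S\(S/NP))/PP  lex  "map"
[3,4] NP/PP  lex  "today"
[4,5] (PP\(NP/PP))/S  lex  "city"
[5,6] S  lex  "built"
[4,6] PP\(NP/PP)  >  k=5
[3,6] PP  <  k=4
[2,6] S\(S/NP)  >  k=3
[0,6] S  <  k=2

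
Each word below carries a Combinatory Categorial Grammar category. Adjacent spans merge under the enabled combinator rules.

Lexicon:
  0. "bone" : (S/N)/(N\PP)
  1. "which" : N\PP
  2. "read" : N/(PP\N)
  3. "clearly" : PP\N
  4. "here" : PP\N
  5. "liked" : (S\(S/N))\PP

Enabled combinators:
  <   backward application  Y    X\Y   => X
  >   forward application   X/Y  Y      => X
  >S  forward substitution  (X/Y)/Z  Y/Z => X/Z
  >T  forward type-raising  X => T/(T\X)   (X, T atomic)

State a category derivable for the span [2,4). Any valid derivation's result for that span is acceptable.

N

[0,6] S   <
  [0,2] S/N   >
    [0,1] "bone" : (S/N)/(N\PP)
    [1,2] "which" : N\PP
  [2,6] S\(S/N)   <
    [2,5] PP   <
      [2,4] N   >
        [2,3] "read" : N/(PP\N)
        [3,4] "clearly" : PP\N
      [4,5] "here" : PP\N
    [5,6] "liked" : (S\(S/N))\PP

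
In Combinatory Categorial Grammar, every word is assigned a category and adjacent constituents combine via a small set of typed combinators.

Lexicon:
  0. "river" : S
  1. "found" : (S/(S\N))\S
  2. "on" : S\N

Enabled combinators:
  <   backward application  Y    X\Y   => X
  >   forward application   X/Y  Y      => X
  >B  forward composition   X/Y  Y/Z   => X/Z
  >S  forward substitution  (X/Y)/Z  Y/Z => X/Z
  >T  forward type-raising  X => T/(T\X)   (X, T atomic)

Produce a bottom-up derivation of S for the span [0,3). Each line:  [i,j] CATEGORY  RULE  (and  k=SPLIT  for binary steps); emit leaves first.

[0,3] S   >
  [0,2] S/(S\N)   <
    [0,1] "river" : S
    [1,2] "found" : (S/(S\N))\S
  [2,3] "on" : S\N

[0,1] S  lex  "river"
[1,2] (S/(S\N))\S  lex  "found"
[0,2] S/(S\N)  <  k=1
[2,3] S\N  lex  "on"
[0,3] S  >  k=2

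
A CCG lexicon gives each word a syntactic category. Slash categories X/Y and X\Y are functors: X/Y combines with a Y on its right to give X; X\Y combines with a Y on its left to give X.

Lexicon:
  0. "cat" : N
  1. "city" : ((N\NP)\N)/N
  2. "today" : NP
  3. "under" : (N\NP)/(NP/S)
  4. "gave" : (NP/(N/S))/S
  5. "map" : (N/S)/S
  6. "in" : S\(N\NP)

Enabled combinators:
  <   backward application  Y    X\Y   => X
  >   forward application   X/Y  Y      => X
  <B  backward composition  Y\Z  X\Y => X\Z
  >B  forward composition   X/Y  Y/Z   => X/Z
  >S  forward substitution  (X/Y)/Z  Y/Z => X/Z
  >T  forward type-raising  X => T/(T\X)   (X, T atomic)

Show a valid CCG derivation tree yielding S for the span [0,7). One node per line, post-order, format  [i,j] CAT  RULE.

[0,1] N  lex  "cat"
[1,2] ((N\NP)\N)/N  lex  "city"
[2,3] NP  lex  "today"
[3,4] (N\NP)/(NP/S)  lex  "under"
[4,5] (NP/(N/S))/S  lex  "gave"
[5,6] (N/S)/S  lex  "map"
[4,6] NP/S  >S  k=5
[3,6] N\NP  >  k=4
[2,6] N  <  k=3
[1,6] (N\NP)\N  >  k=2
[6,7] S\(N\NP)  lex  "in"
[1,7] S\N  <B  k=6
[0,7] S  <  k=1

[0,7] S   <
  [0,1] "cat" : N
  [1,7] S\N   <B
    [1,6] (N\NP)\N   >
      [1,2] "city" : ((N\NP)\N)/N
      [2,6] N   <
        [2,3] "today" : NP
        [3,6] N\NP   >
          [3,4] "under" : (N\NP)/(NP/S)
          [4,6] NP/S   >S
            [4,5] "gave" : (NP/(N/S))/S
            [5,6] "map" : (N/S)/S
    [6,7] "in" : S\(N\NP)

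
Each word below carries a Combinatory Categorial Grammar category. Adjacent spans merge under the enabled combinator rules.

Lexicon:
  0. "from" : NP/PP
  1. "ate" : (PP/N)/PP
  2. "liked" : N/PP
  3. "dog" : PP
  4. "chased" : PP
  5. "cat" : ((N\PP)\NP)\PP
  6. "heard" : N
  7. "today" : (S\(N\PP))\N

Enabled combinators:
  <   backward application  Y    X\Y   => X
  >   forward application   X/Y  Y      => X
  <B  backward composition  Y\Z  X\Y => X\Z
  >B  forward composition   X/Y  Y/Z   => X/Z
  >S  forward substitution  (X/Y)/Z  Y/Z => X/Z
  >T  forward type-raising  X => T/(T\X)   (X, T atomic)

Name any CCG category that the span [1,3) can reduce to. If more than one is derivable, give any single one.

PP/PP

[0,8] S   <
  [0,4] NP   >
    [0,3] NP/PP   >B
      [0,1] "from" : NP/PP
      [1,3] PP/PP   >S
        [1,2] "ate" : (PP/N)/PP
        [2,3] "liked" : N/PP
    [3,4] "dog" : PP
  [4,8] S\NP   <B
    [4,6] (N\PP)\NP   <
      [4,5] "chased" : PP
      [5,6] "cat" : ((N\PP)\NP)\PP
    [6,8] S\(N\PP)   <
      [6,7] "heard" : N
      [7,8] "today" : (S\(N\PP))\N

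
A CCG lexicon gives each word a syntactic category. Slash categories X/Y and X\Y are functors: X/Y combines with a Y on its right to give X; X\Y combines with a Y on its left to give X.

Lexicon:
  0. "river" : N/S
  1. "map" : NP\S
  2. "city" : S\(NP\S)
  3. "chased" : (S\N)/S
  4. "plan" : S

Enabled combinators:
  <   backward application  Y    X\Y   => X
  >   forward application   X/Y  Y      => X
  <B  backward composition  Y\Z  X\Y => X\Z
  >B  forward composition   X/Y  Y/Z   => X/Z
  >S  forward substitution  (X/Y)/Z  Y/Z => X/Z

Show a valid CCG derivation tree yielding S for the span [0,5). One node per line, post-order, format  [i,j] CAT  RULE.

[0,1] N/S  lex  "river"
[1,2] NP\S  lex  "map"
[2,3] S\(NP\S)  lex  "city"
[1,3] S  <  k=2
[0,3] N  >  k=1
[3,4] (S\N)/S  lex  "chased"
[4,5] S  lex  "plan"
[3,5] S\N  >  k=4
[0,5] S  <  k=3

[0,5] S   <
  [0,3] N   >
    [0,1] "river" : N/S
    [1,3] S   <
      [1,2] "map" : NP\S
      [2,3] "city" : S\(NP\S)
  [3,5] S\N   >
    [3,4] "chased" : (S\N)/S
    [4,5] "plan" : S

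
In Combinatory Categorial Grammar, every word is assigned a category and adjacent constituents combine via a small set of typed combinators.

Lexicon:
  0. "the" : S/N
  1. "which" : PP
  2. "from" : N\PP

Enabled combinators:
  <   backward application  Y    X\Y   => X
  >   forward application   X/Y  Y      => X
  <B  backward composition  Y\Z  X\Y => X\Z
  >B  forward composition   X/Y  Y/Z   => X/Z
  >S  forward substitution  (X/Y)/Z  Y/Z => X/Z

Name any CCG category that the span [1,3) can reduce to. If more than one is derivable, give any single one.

N

[0,3] S   >
  [0,1] "the" : S/N
  [1,3] N   <
    [1,2] "which" : PP
    [2,3] "from" : N\PP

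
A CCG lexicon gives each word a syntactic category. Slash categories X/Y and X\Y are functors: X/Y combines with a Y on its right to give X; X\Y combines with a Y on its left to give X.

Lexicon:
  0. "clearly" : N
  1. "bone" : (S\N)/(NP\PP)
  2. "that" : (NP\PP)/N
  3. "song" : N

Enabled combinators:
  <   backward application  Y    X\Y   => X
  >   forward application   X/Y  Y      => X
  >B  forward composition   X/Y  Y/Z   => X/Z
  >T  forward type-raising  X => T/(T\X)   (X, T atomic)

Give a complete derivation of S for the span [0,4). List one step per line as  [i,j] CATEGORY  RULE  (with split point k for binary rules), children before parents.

[0,1] N  lex  "clearly"
[0,1] S/(S\N)  >T
[1,2] (S\N)/(NP\PP)  lex  "bone"
[2,3] (NP\PP)/N  lex  "that"
[3,4] N  lex  "song"
[2,4] NP\PP  >  k=3
[1,4] S\N  >  k=2
[0,4] S  >  k=1

[0,4] S   >
  [0,1] S/(S\N)   >T
    [0,1] "clearly" : N
  [1,4] S\N   >
    [1,2] "bone" : (S\N)/(NP\PP)
    [2,4] NP\PP   >
      [2,3] "that" : (NP\PP)/N
      [3,4] "song" : N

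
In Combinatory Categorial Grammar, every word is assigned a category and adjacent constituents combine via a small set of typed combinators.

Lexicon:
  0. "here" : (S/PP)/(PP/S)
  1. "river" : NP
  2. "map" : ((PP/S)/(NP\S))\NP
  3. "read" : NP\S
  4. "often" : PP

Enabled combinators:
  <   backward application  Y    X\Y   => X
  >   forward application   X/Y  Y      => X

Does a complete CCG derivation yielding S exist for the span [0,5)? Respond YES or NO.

[0,5] S   >
  [0,4] S/PP   >
    [0,1] "here" : (S/PP)/(PP/S)
    [1,4] PP/S   >
      [1,3] (PP/S)/(NP\S)   <
        [1,2] "river" : NP
        [2,3] "map" : ((PP/S)/(NP\S))\NP
      [3,4] "read" : NP\S
  [4,5] "often" : PP

YES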